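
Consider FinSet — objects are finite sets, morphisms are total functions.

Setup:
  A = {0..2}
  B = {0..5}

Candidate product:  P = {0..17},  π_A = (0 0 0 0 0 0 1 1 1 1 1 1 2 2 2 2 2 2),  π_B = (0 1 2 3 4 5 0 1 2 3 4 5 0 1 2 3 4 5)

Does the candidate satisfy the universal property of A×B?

|A|·|B| = 3·6 = 18;  |P| = 18
Check the pairing map k ↦ (π_A(k), π_B(k)):
  0 ↦ (0,0)
  1 ↦ (0,1)
  2 ↦ (0,2)
  3 ↦ (0,3)
  4 ↦ (0,4)
  5 ↦ (0,5)
  6 ↦ (1,0)
  7 ↦ (1,1)
  8 ↦ (1,2)
  9 ↦ (1,3)
  10 ↦ (1,4)
  11 ↦ (1,5)
  12 ↦ (2,0)
  13 ↦ (2,1)
  14 ↦ (2,2)
  15 ↦ (2,3)
  16 ↦ (2,4)
  17 ↦ (2,5)
distinct pairs in image: 18 / 18 needed
  → bijection onto A×B; projections well-typed.

Answer: VALID PRODUCT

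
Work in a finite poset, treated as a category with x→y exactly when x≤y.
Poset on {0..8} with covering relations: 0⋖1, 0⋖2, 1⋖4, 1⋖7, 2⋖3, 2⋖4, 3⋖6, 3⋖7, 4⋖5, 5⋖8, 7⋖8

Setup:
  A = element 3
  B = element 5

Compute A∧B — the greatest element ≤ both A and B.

{x : x≤A ∧ x≤B} = {0,2}  (A=3, B=5)
  0 ≤ 2
  2 ≤ 2
glb = 2

Answer: A∧B = 2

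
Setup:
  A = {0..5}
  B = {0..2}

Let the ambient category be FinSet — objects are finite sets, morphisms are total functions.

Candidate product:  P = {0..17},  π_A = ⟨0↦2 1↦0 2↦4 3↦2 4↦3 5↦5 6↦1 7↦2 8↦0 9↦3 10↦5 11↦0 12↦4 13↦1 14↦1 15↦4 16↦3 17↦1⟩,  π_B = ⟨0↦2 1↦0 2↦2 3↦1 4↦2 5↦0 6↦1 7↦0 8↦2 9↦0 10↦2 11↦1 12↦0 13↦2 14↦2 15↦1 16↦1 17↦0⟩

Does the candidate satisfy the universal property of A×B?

Answer: NOT A VALID PRODUCT — duplicate pair at indices 14,13

Trace:
|A|·|B| = 6·3 = 18;  |P| = 18
Check the pairing map k ↦ (π_A(k), π_B(k)):
  0 ↦ (2,2)
  1 ↦ (0,0)
  2 ↦ (4,2)
  3 ↦ (2,1)
  4 ↦ (3,2)
  5 ↦ (5,0)
  6 ↦ (1,1)
  7 ↦ (2,0)
  8 ↦ (0,2)
  9 ↦ (3,0)
  10 ↦ (5,2)
  11 ↦ (0,1)
  12 ↦ (4,0)
  13 ↦ (1,2)
  14 ↦ (1,2)  ✗ repeats pair of k=13
  15 ↦ (4,1)
  16 ↦ (3,1)
  17 ↦ (1,0)
distinct pairs in image: 17 / 18 needed
  → (1,2) hit at k=13 and k=14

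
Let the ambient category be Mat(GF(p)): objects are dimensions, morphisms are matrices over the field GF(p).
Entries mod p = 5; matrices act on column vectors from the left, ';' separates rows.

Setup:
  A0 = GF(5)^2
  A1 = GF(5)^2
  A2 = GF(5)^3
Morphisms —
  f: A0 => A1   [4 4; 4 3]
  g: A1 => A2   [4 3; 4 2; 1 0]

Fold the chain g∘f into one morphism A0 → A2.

Answer: [3 0; 4 2; 4 4]

Work:
  e0=[1,0] f=>[4,4] g=>[3,4,4]
  e1=[0,1] f=>[4,3] g=>[0,2,4]
⟦path⟧: [3 0; 4 2; 4 4]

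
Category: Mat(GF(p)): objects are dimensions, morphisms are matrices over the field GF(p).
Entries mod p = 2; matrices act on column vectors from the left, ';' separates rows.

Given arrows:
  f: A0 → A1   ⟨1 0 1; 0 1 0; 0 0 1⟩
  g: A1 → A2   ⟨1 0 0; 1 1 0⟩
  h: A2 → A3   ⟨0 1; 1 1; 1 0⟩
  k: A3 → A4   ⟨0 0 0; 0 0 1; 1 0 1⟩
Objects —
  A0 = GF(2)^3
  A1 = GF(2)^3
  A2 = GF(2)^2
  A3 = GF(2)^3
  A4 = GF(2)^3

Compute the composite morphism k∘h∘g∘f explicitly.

Answer: ⟨0 0 0; 1 0 1; 0 1 0⟩

Derivation:
  e0=⟨1,0,0⟩ f→⟨1,0,0⟩ g→⟨1,1⟩ h→⟨1,0,1⟩ k→⟨0,1,0⟩
  e1=⟨0,1,0⟩ f→⟨0,1,0⟩ g→⟨0,1⟩ h→⟨1,1,0⟩ k→⟨0,0,1⟩
  e2=⟨0,0,1⟩ f→⟨1,0,1⟩ g→⟨1,1⟩ h→⟨1,0,1⟩ k→⟨0,1,0⟩
⟦path⟧: ⟨0 0 0; 1 0 1; 0 1 0⟩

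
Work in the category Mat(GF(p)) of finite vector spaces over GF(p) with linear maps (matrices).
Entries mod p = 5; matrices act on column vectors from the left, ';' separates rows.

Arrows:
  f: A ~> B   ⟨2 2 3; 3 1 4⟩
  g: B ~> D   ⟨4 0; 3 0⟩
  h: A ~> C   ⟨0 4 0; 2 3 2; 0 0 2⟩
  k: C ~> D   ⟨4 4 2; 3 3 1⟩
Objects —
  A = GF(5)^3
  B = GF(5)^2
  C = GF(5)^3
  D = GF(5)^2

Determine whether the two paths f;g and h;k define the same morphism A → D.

Answer: DOES NOT COMMUTE

Derivation:
Along f;g (path 1):
  e0=(1,0,0) f~>(2,3) g~>(3,1)
  e1=(0,1,0) f~>(2,1) g~>(3,1)
  e2=(0,0,1) f~>(3,4) g~>(2,4)
  composite₁ = ⟨3 3 2; 1 1 4⟩
Along h;k (path 2):
  e0=(1,0,0) h~>(0,2,0) k~>(3,1)
  e1=(0,1,0) h~>(4,3,0) k~>(3,1)
  e2=(0,0,1) h~>(0,2,2) k~>(2,3)
  composite₂ = ⟨3 3 2; 1 1 3⟩
Equal? NO — does not commute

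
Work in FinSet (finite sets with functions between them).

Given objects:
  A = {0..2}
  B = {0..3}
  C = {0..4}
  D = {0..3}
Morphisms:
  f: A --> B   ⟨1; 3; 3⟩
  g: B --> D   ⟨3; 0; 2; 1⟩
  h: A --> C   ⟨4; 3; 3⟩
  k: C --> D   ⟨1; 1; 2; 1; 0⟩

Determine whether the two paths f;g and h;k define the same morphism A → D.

Along f;g (path 1):
  0 f-->1 g-->0
  1 f-->3 g-->1
  2 f-->3 g-->1
  result₁ = ⟨0; 1; 1⟩
Along h;k (path 2):
  0 h-->4 k-->0
  1 h-->3 k-->1
  2 h-->3 k-->1
  result₂ = ⟨0; 1; 1⟩
Equal? same morphism ✓

Answer: COMMUTES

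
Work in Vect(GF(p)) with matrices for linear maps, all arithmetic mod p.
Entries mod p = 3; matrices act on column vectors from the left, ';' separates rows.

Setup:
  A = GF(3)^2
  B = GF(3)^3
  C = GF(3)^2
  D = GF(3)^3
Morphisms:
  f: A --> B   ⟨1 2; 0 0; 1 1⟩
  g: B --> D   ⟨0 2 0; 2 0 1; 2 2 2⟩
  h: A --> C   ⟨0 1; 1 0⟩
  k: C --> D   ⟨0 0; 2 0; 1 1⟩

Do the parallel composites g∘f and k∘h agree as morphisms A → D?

Answer: DOES NOT COMMUTE

Derivation:
Path 1 = f;g:
  e0=⟨1,0⟩ f-->⟨1,0,1⟩ g-->⟨0,0,1⟩
  e1=⟨0,1⟩ f-->⟨2,0,1⟩ g-->⟨0,2,0⟩
  ⟦path⟧₁ = ⟨0 0; 0 2; 1 0⟩
Path 2 = h;k:
  e0=⟨1,0⟩ h-->⟨0,1⟩ k-->⟨0,0,1⟩
  e1=⟨0,1⟩ h-->⟨1,0⟩ k-->⟨0,2,1⟩
  ⟦path⟧₂ = ⟨0 0; 0 2; 1 1⟩
Equal? NO — does not commute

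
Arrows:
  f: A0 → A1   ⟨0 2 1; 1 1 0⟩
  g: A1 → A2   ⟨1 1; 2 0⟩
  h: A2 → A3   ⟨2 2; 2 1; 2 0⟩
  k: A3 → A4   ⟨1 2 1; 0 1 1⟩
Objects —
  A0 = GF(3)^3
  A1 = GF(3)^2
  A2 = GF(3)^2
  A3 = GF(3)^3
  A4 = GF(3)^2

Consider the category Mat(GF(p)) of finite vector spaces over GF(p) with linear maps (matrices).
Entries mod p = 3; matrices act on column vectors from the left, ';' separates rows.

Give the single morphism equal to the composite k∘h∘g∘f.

  e0=[1,0,0] f→[0,1] g→[1,0] h→[2,2,2] k→[2,1]
  e1=[0,1,0] f→[2,1] g→[0,1] h→[2,1,0] k→[1,1]
  e2=[0,0,1] f→[1,0] g→[1,2] h→[0,1,2] k→[1,0]
⟦path⟧: ⟨2 1 1; 1 1 0⟩

Answer: ⟨2 1 1; 1 1 0⟩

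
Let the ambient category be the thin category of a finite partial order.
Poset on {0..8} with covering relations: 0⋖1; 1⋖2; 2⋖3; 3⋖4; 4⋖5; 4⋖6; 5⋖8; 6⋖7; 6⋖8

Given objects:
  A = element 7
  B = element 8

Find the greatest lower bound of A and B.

Lower bounds of A=7 and B=8: {0,1,2,3,4,6}
  0 ≤ 6
  1 ≤ 6
  2 ≤ 6
  3 ≤ 6
  4 ≤ 6
  6 ≤ 6
glb = 6

Answer: A∧B = 6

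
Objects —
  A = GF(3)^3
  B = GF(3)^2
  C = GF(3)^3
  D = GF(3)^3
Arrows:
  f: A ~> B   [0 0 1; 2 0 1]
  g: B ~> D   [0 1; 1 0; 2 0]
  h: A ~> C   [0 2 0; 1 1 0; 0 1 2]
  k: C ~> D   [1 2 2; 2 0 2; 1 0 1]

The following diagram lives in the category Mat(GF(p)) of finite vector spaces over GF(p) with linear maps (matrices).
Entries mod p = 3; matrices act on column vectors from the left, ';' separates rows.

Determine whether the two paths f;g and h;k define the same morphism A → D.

Answer: COMMUTES

Work:
1) trace f;g:
  e0=(1,0,0) f~>(0,2) g~>(2,0,0)
  e1=(0,1,0) f~>(0,0) g~>(0,0,0)
  e2=(0,0,1) f~>(1,1) g~>(1,1,2)
  result₁ = [2 0 1; 0 0 1; 0 0 2]
2) trace h;k:
  e0=(1,0,0) h~>(0,1,0) k~>(2,0,0)
  e1=(0,1,0) h~>(2,1,1) k~>(0,0,0)
  e2=(0,0,1) h~>(0,0,2) k~>(1,1,2)
  result₂ = [2 0 1; 0 0 1; 0 0 2]
Equal? same morphism ✓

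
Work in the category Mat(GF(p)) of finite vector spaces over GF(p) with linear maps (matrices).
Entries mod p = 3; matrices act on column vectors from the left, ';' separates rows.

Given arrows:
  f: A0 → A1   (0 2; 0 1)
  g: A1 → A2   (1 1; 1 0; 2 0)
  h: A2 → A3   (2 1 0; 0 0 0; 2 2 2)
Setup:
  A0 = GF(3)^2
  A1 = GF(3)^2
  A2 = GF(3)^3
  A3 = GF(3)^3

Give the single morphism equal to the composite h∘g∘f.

  e0=⟨1,0⟩ f→⟨0,0⟩ g→⟨0,0,0⟩ h→⟨0,0,0⟩
  e1=⟨0,1⟩ f→⟨2,1⟩ g→⟨0,2,1⟩ h→⟨2,0,0⟩
result: (0 2; 0 0; 0 0)

Answer: (0 2; 0 0; 0 0)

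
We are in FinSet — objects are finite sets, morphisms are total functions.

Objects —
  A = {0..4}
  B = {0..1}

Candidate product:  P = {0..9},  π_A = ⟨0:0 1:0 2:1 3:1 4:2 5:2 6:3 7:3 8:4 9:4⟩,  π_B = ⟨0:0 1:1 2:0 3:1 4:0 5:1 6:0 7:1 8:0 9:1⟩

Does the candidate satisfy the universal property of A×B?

Answer: VALID PRODUCT

Work:
|A|·|B| = 5·2 = 10;  |P| = 10
Check the pairing map k ↦ (π_A(k), π_B(k)):
  0 : (0,0)
  1 : (0,1)
  2 : (1,0)
  3 : (1,1)
  4 : (2,0)
  5 : (2,1)
  6 : (3,0)
  7 : (3,1)
  8 : (4,0)
  9 : (4,1)
distinct pairs in image: 10 / 10 needed
  → bijection onto A×B; projections well-typed.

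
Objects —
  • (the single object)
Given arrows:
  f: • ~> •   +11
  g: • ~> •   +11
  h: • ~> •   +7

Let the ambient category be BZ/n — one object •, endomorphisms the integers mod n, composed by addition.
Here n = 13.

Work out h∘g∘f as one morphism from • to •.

Answer: +3

Trace:
  0 +11≡11 +11≡9 +7≡3  (mod 13)
composite: +3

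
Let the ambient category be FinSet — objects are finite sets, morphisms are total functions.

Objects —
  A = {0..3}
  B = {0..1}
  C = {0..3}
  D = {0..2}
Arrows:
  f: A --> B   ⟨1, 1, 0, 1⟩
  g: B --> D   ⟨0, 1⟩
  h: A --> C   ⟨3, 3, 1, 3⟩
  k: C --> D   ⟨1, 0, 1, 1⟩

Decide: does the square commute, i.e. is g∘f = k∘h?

Answer: COMMUTES

Work:
Along f;g (path 1):
  0 f-->1 g-->1
  1 f-->1 g-->1
  2 f-->0 g-->0
  3 f-->1 g-->1
  composite₁ = ⟨1, 1, 0, 1⟩
Along h;k (path 2):
  0 h-->3 k-->1
  1 h-->3 k-->1
  2 h-->1 k-->0
  3 h-->3 k-->1
  composite₂ = ⟨1, 1, 0, 1⟩
Equal? same morphism ✓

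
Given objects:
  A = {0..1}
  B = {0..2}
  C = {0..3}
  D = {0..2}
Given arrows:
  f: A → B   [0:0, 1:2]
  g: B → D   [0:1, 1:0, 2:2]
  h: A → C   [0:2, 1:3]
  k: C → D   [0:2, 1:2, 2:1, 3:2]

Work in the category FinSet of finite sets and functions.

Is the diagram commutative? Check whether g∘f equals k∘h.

Answer: COMMUTES

Derivation:
Path 1 = f;g:
  0 f→0 g→1
  1 f→2 g→2
  ⟦path⟧₁ = [0:1, 1:2]
Path 2 = h;k:
  0 h→2 k→1
  1 h→3 k→2
  ⟦path⟧₂ = [0:1, 1:2]
Equal? same morphism ✓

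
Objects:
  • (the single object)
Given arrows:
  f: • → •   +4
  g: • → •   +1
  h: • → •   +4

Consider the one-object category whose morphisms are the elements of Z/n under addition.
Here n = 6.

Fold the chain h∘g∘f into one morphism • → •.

  0 +4≡4 +1≡5 +4≡3  (mod 6)
composite: +3

Answer: +3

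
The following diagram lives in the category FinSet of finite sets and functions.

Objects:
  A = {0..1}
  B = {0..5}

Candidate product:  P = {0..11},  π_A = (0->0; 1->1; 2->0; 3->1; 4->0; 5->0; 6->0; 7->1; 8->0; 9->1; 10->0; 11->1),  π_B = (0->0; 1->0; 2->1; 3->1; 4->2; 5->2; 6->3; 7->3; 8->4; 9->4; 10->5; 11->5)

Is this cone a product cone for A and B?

Answer: NOT A VALID PRODUCT — duplicate pair at indices 4,5

Derivation:
|A|·|B| = 2·6 = 12;  |P| = 12
Check the pairing map k ↦ (π_A(k), π_B(k)):
  0 -> (0,0)
  1 -> (1,0)
  2 -> (0,1)
  3 -> (1,1)
  4 -> (0,2)
  5 -> (0,2)  ✗ repeats pair of k=4
  6 -> (0,3)
  7 -> (1,3)
  8 -> (0,4)
  9 -> (1,4)
  10 -> (0,5)
  11 -> (1,5)
distinct pairs in image: 11 / 12 needed
  → (0,2) hit at k=4 and k=5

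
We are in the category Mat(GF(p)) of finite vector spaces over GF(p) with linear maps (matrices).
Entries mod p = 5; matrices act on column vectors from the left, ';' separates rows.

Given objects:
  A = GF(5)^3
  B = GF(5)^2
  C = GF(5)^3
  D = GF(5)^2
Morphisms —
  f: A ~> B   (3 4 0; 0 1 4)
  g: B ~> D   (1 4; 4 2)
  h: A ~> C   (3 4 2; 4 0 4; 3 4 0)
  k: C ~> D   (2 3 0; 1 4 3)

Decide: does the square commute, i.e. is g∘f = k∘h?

Answer: DOES NOT COMMUTE

Trace:
Path 1 = f;g:
  e0=[1,0,0] f~>[3,0] g~>[3,2]
  e1=[0,1,0] f~>[4,1] g~>[3,3]
  e2=[0,0,1] f~>[0,4] g~>[1,3]
  ⟦path⟧₁ = (3 3 1; 2 3 3)
Path 2 = h;k:
  e0=[1,0,0] h~>[3,4,3] k~>[3,3]
  e1=[0,1,0] h~>[4,0,4] k~>[3,1]
  e2=[0,0,1] h~>[2,4,0] k~>[1,3]
  ⟦path⟧₂ = (3 3 1; 3 1 3)
Equal? distinct morphisms ✗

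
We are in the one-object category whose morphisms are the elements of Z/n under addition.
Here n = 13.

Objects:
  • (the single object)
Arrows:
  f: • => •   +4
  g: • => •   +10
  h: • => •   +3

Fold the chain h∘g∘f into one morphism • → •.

Answer: +4

Trace:
  0 +4≡4 +10≡1 +3≡4  (mod 13)
⟦path⟧: +4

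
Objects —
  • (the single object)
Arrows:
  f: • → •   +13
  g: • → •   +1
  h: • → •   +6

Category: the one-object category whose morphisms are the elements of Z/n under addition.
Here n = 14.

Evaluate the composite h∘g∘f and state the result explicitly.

Answer: +6

Derivation:
  0 +13≡13 +1≡0 +6≡6  (mod 14)
result: +6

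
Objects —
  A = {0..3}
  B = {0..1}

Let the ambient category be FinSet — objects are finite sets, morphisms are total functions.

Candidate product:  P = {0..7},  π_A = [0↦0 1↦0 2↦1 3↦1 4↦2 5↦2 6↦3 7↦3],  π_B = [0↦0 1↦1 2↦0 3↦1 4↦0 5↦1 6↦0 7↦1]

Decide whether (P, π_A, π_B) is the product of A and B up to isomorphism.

|A|·|B| = 4·2 = 8;  |P| = 8
Check the pairing map k ↦ (π_A(k), π_B(k)):
  0 ↦ (0,0)
  1 ↦ (0,1)
  2 ↦ (1,0)
  3 ↦ (1,1)
  4 ↦ (2,0)
  5 ↦ (2,1)
  6 ↦ (3,0)
  7 ↦ (3,1)
distinct pairs in image: 8 / 8 needed
  → bijection onto A×B; projections well-typed.

Answer: VALID PRODUCT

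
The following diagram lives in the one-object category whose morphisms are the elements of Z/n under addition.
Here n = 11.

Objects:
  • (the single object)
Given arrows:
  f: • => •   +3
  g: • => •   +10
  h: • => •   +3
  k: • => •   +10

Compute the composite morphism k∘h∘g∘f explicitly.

Answer: +4

Trace:
  0 +3≡3 +10≡2 +3≡5 +10≡4  (mod 11)
composite: +4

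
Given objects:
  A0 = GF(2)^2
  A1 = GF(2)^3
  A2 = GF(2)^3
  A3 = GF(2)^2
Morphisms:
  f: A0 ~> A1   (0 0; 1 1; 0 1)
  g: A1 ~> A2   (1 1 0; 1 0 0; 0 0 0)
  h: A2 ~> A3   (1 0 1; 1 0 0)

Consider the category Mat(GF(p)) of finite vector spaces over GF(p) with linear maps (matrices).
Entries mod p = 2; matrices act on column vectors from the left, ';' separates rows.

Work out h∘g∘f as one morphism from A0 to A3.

Answer: (1 1; 1 1)

Derivation:
  e0=⟨1,0⟩ f~>⟨0,1,0⟩ g~>⟨1,0,0⟩ h~>⟨1,1⟩
  e1=⟨0,1⟩ f~>⟨0,1,1⟩ g~>⟨1,0,0⟩ h~>⟨1,1⟩
result: (1 1; 1 1)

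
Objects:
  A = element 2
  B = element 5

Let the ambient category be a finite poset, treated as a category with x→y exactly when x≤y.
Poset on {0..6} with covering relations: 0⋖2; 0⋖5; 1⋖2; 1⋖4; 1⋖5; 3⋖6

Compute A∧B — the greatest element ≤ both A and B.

Answer: NO MEET EXISTS

Work:
Common predecessors of 2,5: {0,1}
  maximal lower bounds 0 and 1 are incomparable: neither 0≤1 nor 1≤0
→ no greatest lower bound exists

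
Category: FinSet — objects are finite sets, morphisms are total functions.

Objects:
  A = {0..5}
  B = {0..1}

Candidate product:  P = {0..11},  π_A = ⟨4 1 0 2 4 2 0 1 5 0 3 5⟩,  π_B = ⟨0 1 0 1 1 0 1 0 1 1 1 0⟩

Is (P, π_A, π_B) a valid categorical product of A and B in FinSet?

|A|·|B| = 6·2 = 12;  |P| = 12
Check the pairing map k ↦ (π_A(k), π_B(k)):
  0 -> (4,0)
  1 -> (1,1)
  2 -> (0,0)
  3 -> (2,1)
  4 -> (4,1)
  5 -> (2,0)
  6 -> (0,1)
  7 -> (1,0)
  8 -> (5,1)
  9 -> (0,1)  ✗ repeats pair of k=6
  10 -> (3,1)
  11 -> (5,0)
distinct pairs in image: 11 / 12 needed
  → (0,1) hit at k=6 and k=9

Answer: NOT A VALID PRODUCT — duplicate pair at indices 9,6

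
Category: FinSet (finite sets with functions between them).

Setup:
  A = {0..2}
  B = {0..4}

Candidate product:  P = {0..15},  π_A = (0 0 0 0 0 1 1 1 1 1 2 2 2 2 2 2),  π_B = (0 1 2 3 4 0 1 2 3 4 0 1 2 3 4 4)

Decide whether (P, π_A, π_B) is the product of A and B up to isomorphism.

|A|·|B| = 3·5 = 15;  |P| = 16
  → cardinalities differ; no bijection possible.

Answer: NOT A VALID PRODUCT — |P|=16 ≠ |A|·|B|=15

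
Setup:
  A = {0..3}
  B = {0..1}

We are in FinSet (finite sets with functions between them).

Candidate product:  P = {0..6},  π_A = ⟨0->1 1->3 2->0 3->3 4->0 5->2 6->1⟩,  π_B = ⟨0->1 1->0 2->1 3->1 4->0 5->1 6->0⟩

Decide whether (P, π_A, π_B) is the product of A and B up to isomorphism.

Answer: NOT A VALID PRODUCT — |P|=7 ≠ |A|·|B|=8

Work:
|A|·|B| = 4·2 = 8;  |P| = 7
  → cardinalities differ; no bijection possible.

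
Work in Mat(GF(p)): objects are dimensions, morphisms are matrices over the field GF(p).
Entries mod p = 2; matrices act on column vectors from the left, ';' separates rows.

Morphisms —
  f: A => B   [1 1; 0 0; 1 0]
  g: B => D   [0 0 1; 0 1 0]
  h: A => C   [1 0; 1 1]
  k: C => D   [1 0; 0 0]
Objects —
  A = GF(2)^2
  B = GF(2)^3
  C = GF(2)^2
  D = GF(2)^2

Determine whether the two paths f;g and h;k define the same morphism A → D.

Answer: COMMUTES

Trace:
Path 1 = f;g:
  e0=⟨1,0⟩ f=>⟨1,0,1⟩ g=>⟨1,0⟩
  e1=⟨0,1⟩ f=>⟨1,0,0⟩ g=>⟨0,0⟩
  result₁ = [1 0; 0 0]
Path 2 = h;k:
  e0=⟨1,0⟩ h=>⟨1,1⟩ k=>⟨1,0⟩
  e1=⟨0,1⟩ h=>⟨0,1⟩ k=>⟨0,0⟩
  result₂ = [1 0; 0 0]
Equal? equal; square commutes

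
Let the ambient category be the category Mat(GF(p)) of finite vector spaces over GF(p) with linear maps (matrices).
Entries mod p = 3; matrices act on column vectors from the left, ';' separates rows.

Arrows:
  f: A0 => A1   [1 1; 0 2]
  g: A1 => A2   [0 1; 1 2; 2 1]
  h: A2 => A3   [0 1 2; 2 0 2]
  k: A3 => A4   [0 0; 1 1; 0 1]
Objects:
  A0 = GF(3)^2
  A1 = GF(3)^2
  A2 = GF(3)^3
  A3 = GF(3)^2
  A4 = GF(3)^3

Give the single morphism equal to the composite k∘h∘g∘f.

  e0=(1,0) f=>(1,0) g=>(0,1,2) h=>(2,1) k=>(0,0,1)
  e1=(0,1) f=>(1,2) g=>(2,2,1) h=>(1,0) k=>(0,1,0)
⟦path⟧: [0 0; 0 1; 1 0]

Answer: [0 0; 0 1; 1 0]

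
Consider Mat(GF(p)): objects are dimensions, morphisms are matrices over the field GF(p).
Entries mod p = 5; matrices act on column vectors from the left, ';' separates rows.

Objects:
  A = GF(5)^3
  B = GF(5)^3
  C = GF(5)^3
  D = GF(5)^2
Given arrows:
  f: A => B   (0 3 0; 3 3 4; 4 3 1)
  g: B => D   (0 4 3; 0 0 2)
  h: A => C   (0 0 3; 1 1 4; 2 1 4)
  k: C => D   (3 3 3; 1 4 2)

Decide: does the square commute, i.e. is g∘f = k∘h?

Answer: DOES NOT COMMUTE

Derivation:
Along f;g (path 1):
  e0=[1,0,0] f=>[0,3,4] g=>[4,3]
  e1=[0,1,0] f=>[3,3,3] g=>[1,1]
  e2=[0,0,1] f=>[0,4,1] g=>[4,2]
  result₁ = (4 1 4; 3 1 2)
Along h;k (path 2):
  e0=[1,0,0] h=>[0,1,2] k=>[4,3]
  e1=[0,1,0] h=>[0,1,1] k=>[1,1]
  e2=[0,0,1] h=>[3,4,4] k=>[3,2]
  result₂ = (4 1 3; 3 1 2)
Equal? distinct morphisms ✗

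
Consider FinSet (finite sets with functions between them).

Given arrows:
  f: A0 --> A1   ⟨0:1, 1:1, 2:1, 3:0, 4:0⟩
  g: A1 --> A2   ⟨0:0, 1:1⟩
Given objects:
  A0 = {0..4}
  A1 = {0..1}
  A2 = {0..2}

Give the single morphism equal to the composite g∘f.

Answer: ⟨0:1, 1:1, 2:1, 3:0, 4:0⟩

Work:
  0 f-->1 g-->1
  1 f-->1 g-->1
  2 f-->1 g-->1
  3 f-->0 g-->0
  4 f-->0 g-->0
composite: ⟨0:1, 1:1, 2:1, 3:0, 4:0⟩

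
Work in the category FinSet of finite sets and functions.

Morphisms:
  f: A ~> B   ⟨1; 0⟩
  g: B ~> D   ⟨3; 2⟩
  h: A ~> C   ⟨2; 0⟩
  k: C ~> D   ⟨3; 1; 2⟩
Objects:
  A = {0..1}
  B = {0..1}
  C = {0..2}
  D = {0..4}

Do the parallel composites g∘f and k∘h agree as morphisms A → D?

Answer: COMMUTES

Derivation:
Along f;g (path 1):
  0 f~>1 g~>2
  1 f~>0 g~>3
  result₁ = ⟨2; 3⟩
Along h;k (path 2):
  0 h~>2 k~>2
  1 h~>0 k~>3
  result₂ = ⟨2; 3⟩
Equal? same morphism ✓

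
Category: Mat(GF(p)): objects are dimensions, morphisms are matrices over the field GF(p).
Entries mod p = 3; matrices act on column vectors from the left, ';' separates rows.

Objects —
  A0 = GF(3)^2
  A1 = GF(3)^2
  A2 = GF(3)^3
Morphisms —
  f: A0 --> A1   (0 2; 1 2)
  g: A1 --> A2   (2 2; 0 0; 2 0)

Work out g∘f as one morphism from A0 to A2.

Answer: (2 2; 0 0; 0 1)

Derivation:
  e0=(1,0) f-->(0,1) g-->(2,0,0)
  e1=(0,1) f-->(2,2) g-->(2,0,1)
⟦path⟧: (2 2; 0 0; 0 1)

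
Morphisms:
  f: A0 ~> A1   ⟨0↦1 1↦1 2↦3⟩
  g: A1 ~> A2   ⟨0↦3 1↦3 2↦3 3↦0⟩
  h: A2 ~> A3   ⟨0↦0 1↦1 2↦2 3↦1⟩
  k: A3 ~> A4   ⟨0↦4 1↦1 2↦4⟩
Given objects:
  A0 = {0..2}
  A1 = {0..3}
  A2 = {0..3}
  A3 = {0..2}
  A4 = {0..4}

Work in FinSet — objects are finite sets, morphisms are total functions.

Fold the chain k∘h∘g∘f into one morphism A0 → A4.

  0 f~>1 g~>3 h~>1 k~>1
  1 f~>1 g~>3 h~>1 k~>1
  2 f~>3 g~>0 h~>0 k~>4
composite: ⟨0↦1 1↦1 2↦4⟩

Answer: ⟨0↦1 1↦1 2↦4⟩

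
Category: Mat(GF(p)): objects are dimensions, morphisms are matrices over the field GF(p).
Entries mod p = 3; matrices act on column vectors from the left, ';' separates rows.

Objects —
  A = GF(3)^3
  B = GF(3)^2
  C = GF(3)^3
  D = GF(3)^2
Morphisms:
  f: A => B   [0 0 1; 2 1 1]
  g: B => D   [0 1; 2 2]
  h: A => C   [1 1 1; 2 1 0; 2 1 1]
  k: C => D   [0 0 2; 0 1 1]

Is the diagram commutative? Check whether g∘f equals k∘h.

Answer: DOES NOT COMMUTE

Trace:
Along f;g (path 1):
  e0=[1,0,0] f=>[0,2] g=>[2,1]
  e1=[0,1,0] f=>[0,1] g=>[1,2]
  e2=[0,0,1] f=>[1,1] g=>[1,1]
  composite₁ = [2 1 1; 1 2 1]
Along h;k (path 2):
  e0=[1,0,0] h=>[1,2,2] k=>[1,1]
  e1=[0,1,0] h=>[1,1,1] k=>[2,2]
  e2=[0,0,1] h=>[1,0,1] k=>[2,1]
  composite₂ = [1 2 2; 1 2 1]
Equal? NO — does not commute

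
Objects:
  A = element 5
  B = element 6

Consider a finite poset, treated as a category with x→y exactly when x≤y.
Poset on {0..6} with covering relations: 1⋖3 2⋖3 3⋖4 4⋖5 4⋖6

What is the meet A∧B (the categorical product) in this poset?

{x : x≤A ∧ x≤B} = {1,2,3,4}  (A=5, B=6)
  1 ≤ 4
  2 ≤ 4
  3 ≤ 4
  4 ≤ 4
glb = 4

Answer: A∧B = 4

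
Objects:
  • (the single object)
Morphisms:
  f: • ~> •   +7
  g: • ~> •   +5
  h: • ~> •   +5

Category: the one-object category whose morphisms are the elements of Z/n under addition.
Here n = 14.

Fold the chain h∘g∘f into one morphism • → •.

  0 +7≡7 +5≡12 +5≡3  (mod 14)
composite: +3

Answer: +3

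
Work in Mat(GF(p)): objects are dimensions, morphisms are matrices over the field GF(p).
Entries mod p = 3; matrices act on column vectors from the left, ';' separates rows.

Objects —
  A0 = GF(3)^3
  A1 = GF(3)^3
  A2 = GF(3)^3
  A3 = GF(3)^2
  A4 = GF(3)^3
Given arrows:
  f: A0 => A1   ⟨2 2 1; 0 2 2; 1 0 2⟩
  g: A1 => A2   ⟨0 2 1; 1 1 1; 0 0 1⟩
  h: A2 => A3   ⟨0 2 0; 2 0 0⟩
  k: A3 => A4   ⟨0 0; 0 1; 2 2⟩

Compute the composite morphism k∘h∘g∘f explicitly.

  e0=[1,0,0] f=>[2,0,1] g=>[1,0,1] h=>[0,2] k=>[0,2,1]
  e1=[0,1,0] f=>[2,2,0] g=>[1,1,0] h=>[2,2] k=>[0,2,2]
  e2=[0,0,1] f=>[1,2,2] g=>[0,2,2] h=>[1,0] k=>[0,0,2]
⟦path⟧: ⟨0 0 0; 2 2 0; 1 2 2⟩

Answer: ⟨0 0 0; 2 2 0; 1 2 2⟩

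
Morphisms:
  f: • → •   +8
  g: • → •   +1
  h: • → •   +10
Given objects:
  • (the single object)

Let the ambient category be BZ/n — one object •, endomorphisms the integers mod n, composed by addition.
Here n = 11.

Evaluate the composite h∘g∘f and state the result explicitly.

Answer: +8

Work:
  0 +8≡8 +1≡9 +10≡8  (mod 11)
⟦path⟧: +8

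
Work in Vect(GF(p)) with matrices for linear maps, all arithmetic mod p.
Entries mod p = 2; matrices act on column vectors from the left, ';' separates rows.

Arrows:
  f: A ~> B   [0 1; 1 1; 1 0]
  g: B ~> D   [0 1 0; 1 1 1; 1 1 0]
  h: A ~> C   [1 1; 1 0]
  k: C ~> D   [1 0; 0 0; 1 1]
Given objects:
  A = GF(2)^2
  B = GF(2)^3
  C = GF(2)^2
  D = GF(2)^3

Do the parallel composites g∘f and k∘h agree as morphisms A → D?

Answer: DOES NOT COMMUTE

Work:
Path 1 = f;g:
  e0=[1,0] f~>[0,1,1] g~>[1,0,1]
  e1=[0,1] f~>[1,1,0] g~>[1,0,0]
  ⟦path⟧₁ = [1 1; 0 0; 1 0]
Path 2 = h;k:
  e0=[1,0] h~>[1,1] k~>[1,0,0]
  e1=[0,1] h~>[1,0] k~>[1,0,1]
  ⟦path⟧₂ = [1 1; 0 0; 0 1]
Equal? distinct morphisms ✗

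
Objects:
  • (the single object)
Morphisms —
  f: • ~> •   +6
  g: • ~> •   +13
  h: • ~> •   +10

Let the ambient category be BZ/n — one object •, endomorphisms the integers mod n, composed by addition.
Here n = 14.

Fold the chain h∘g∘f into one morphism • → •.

  0 +6≡6 +13≡5 +10≡1  (mod 14)
result: +1

Answer: +1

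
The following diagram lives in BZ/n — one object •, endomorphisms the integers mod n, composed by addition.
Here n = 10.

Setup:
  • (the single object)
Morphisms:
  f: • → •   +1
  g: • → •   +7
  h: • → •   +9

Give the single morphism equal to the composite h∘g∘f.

  0 +1≡1 +7≡8 +9≡7  (mod 10)
result: +7

Answer: +7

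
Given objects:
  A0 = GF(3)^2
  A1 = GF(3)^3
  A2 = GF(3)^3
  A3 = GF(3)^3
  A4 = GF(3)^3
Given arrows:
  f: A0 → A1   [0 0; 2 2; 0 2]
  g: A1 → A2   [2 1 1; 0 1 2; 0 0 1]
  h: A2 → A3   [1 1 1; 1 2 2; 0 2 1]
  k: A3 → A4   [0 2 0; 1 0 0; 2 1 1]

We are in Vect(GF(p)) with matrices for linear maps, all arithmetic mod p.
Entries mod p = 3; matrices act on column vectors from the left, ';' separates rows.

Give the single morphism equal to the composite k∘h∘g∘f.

  e0=⟨1,0⟩ f→⟨0,2,0⟩ g→⟨2,2,0⟩ h→⟨1,0,1⟩ k→⟨0,1,0⟩
  e1=⟨0,1⟩ f→⟨0,2,2⟩ g→⟨1,0,2⟩ h→⟨0,2,2⟩ k→⟨1,0,1⟩
composite: [0 1; 1 0; 0 1]

Answer: [0 1; 1 0; 0 1]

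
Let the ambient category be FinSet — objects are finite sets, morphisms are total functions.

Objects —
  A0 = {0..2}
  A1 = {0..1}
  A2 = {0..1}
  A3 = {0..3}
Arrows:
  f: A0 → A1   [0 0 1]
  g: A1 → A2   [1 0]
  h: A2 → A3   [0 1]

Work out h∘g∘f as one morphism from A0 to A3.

Answer: [1 1 0]

Work:
  0 f→0 g→1 h→1
  1 f→0 g→1 h→1
  2 f→1 g→0 h→0
⟦path⟧: [1 1 0]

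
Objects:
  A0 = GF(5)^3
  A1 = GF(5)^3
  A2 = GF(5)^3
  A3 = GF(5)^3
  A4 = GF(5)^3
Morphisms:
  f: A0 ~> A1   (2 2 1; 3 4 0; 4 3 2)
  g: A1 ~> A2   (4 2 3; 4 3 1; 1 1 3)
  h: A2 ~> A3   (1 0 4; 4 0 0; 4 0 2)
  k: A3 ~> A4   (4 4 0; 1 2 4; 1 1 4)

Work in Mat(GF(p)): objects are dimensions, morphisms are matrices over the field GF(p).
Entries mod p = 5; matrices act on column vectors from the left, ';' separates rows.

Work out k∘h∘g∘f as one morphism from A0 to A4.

Answer: (2 0 2; 4 0 4; 0 0 4)

Trace:
  e0=⟨1,0,0⟩ f~>⟨2,3,4⟩ g~>⟨1,1,2⟩ h~>⟨4,4,3⟩ k~>⟨2,4,0⟩
  e1=⟨0,1,0⟩ f~>⟨2,4,3⟩ g~>⟨0,3,0⟩ h~>⟨0,0,0⟩ k~>⟨0,0,0⟩
  e2=⟨0,0,1⟩ f~>⟨1,0,2⟩ g~>⟨0,1,2⟩ h~>⟨3,0,4⟩ k~>⟨2,4,4⟩
composite: (2 0 2; 4 0 4; 0 0 4)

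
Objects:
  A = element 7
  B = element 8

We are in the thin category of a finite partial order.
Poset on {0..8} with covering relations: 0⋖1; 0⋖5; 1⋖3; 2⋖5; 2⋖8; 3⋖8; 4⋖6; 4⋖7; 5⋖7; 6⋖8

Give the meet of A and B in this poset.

Answer: NO MEET EXISTS

Trace:
Common predecessors of 7,8: {0,2,4}
  maximal lower bounds 0 and 2 are incomparable: neither 0⊑2 nor 2⊑0
→ no greatest lower bound exists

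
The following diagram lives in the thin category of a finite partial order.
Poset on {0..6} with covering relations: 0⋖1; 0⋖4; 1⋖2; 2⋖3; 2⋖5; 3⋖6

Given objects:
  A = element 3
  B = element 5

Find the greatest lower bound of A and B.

Lower bounds of A=3 and B=5: {0,1,2}
  0 ≤ 2
  1 ≤ 2
  2 ≤ 2
glb = 2

Answer: A∧B = 2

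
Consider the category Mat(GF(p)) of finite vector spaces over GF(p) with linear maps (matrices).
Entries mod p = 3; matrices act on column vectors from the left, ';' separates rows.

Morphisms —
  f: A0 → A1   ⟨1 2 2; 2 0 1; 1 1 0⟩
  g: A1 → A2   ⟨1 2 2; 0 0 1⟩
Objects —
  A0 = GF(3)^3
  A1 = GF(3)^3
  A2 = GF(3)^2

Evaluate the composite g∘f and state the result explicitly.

  e0=[1,0,0] f→[1,2,1] g→[1,1]
  e1=[0,1,0] f→[2,0,1] g→[1,1]
  e2=[0,0,1] f→[2,1,0] g→[1,0]
⟦path⟧: ⟨1 1 1; 1 1 0⟩

Answer: ⟨1 1 1; 1 1 0⟩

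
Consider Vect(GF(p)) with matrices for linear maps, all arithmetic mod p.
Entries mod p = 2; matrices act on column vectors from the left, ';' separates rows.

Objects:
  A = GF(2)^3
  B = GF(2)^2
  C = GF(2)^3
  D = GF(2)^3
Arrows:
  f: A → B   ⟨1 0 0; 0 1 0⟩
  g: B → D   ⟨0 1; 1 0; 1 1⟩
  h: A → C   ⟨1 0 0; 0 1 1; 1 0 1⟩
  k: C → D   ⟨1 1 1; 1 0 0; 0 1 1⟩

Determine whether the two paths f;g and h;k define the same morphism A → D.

Along f;g (path 1):
  e0=⟨1,0,0⟩ f→⟨1,0⟩ g→⟨0,1,1⟩
  e1=⟨0,1,0⟩ f→⟨0,1⟩ g→⟨1,0,1⟩
  e2=⟨0,0,1⟩ f→⟨0,0⟩ g→⟨0,0,0⟩
  result₁ = ⟨0 1 0; 1 0 0; 1 1 0⟩
Along h;k (path 2):
  e0=⟨1,0,0⟩ h→⟨1,0,1⟩ k→⟨0,1,1⟩
  e1=⟨0,1,0⟩ h→⟨0,1,0⟩ k→⟨1,0,1⟩
  e2=⟨0,0,1⟩ h→⟨0,1,1⟩ k→⟨0,0,0⟩
  result₂ = ⟨0 1 0; 1 0 0; 1 1 0⟩
Equal? equal; square commutes

Answer: COMMUTES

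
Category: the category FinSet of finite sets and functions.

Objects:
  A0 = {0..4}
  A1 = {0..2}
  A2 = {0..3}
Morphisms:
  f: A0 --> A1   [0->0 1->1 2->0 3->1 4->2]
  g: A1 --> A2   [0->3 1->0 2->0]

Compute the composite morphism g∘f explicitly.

  0 f-->0 g-->3
  1 f-->1 g-->0
  2 f-->0 g-->3
  3 f-->1 g-->0
  4 f-->2 g-->0
composite: [0->3 1->0 2->3 3->0 4->0]

Answer: [0->3 1->0 2->3 3->0 4->0]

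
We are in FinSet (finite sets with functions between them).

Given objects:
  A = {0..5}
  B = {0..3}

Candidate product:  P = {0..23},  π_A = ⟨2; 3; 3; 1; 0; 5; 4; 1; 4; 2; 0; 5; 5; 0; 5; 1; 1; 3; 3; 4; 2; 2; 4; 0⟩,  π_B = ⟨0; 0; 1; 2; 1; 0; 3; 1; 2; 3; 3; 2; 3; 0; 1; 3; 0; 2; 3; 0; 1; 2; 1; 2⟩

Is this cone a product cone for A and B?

|A|·|B| = 6·4 = 24;  |P| = 24
Check the pairing map k ↦ (π_A(k), π_B(k)):
  0 ↦ (2,0)
  1 ↦ (3,0)
  2 ↦ (3,1)
  3 ↦ (1,2)
  4 ↦ (0,1)
  5 ↦ (5,0)
  6 ↦ (4,3)
  7 ↦ (1,1)
  8 ↦ (4,2)
  9 ↦ (2,3)
  10 ↦ (0,3)
  11 ↦ (5,2)
  12 ↦ (5,3)
  13 ↦ (0,0)
  14 ↦ (5,1)
  15 ↦ (1,3)
  16 ↦ (1,0)
  17 ↦ (3,2)
  18 ↦ (3,3)
  19 ↦ (4,0)
  20 ↦ (2,1)
  21 ↦ (2,2)
  22 ↦ (4,1)
  23 ↦ (0,2)
distinct pairs in image: 24 / 24 needed
  → bijection onto A×B; projections well-typed.

Answer: VALID PRODUCT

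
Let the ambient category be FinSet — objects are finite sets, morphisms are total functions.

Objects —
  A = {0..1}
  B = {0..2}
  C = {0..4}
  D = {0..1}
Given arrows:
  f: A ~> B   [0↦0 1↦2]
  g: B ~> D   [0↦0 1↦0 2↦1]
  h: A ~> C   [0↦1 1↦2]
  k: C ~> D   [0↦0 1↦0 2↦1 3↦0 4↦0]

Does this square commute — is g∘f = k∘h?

1) trace f;g:
  0 f~>0 g~>0
  1 f~>2 g~>1
  result₁ = [0↦0 1↦1]
2) trace h;k:
  0 h~>1 k~>0
  1 h~>2 k~>1
  result₂ = [0↦0 1↦1]
Equal? same morphism ✓

Answer: COMMUTES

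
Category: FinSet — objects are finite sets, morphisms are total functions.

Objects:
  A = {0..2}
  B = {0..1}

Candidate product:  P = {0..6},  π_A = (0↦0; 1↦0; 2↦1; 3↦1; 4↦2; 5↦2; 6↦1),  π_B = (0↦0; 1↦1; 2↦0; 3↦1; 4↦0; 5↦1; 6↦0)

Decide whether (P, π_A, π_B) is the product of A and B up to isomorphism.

Answer: NOT A VALID PRODUCT — |P|=7 ≠ |A|·|B|=6

Trace:
|A|·|B| = 3·2 = 6;  |P| = 7
  → cardinalities differ; no bijection possible.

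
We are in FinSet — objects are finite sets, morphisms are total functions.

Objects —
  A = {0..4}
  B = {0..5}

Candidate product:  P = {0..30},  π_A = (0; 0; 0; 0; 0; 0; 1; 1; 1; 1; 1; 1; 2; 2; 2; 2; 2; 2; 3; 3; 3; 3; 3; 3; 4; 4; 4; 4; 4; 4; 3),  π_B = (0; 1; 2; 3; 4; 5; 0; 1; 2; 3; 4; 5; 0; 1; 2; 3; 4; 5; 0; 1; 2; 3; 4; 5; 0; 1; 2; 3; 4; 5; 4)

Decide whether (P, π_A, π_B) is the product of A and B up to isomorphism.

Answer: NOT A VALID PRODUCT — |P|=31 ≠ |A|·|B|=30

Work:
|A|·|B| = 5·6 = 30;  |P| = 31
  → cardinalities differ; no bijection possible.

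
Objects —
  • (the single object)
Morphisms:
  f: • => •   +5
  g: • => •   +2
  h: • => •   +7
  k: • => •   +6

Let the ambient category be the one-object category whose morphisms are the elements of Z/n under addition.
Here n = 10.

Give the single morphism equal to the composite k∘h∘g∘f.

Answer: +0

Derivation:
  0 +5≡5 +2≡7 +7≡4 +6≡0  (mod 10)
composite: +0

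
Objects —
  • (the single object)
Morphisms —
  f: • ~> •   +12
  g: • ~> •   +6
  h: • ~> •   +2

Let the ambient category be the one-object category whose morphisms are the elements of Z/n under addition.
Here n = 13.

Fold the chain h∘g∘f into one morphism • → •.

  0 +12≡12 +6≡5 +2≡7  (mod 13)
composite: +7

Answer: +7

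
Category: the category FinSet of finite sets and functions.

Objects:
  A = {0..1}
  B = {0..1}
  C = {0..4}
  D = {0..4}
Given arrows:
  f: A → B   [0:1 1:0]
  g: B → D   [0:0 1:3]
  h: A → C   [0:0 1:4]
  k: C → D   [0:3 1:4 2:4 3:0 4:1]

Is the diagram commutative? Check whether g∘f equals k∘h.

Answer: DOES NOT COMMUTE

Trace:
Path 1 = f;g:
  0 f→1 g→3
  1 f→0 g→0
  composite₁ = [0:3 1:0]
Path 2 = h;k:
  0 h→0 k→3
  1 h→4 k→1
  composite₂ = [0:3 1:1]
Equal? NO — does not commute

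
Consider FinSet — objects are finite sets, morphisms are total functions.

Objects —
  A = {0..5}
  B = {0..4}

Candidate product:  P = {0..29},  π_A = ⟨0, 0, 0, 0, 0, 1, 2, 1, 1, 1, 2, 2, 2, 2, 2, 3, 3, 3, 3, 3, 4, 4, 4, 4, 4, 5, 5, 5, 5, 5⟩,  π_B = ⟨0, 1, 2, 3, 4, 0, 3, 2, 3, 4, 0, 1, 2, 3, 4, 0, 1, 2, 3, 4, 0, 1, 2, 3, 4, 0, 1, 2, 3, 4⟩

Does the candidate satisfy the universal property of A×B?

|A|·|B| = 6·5 = 30;  |P| = 30
Check the pairing map k ↦ (π_A(k), π_B(k)):
  0 : (0,0)
  1 : (0,1)
  2 : (0,2)
  3 : (0,3)
  4 : (0,4)
  5 : (1,0)
  6 : (2,3)
  7 : (1,2)
  8 : (1,3)
  9 : (1,4)
  10 : (2,0)
  11 : (2,1)
  12 : (2,2)
  13 : (2,3)  ✗ repeats pair of k=6
  14 : (2,4)
  15 : (3,0)
  16 : (3,1)
  17 : (3,2)
  18 : (3,3)
  19 : (3,4)
  20 : (4,0)
  21 : (4,1)
  22 : (4,2)
  23 : (4,3)
  24 : (4,4)
  25 : (5,0)
  26 : (5,1)
  27 : (5,2)
  28 : (5,3)
  29 : (5,4)
distinct pairs in image: 29 / 30 needed
  → (2,3) hit at k=6 and k=13

Answer: NOT A VALID PRODUCT — duplicate pair at indices 13,6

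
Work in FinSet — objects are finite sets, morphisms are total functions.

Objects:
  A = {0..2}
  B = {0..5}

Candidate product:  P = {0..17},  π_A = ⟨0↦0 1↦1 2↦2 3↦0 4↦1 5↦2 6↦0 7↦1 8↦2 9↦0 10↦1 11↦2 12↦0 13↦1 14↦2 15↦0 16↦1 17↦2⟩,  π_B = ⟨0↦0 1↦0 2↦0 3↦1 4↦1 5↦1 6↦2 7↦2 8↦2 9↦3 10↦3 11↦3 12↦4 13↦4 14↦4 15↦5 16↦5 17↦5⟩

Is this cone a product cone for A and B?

Answer: VALID PRODUCT

Trace:
|A|·|B| = 3·6 = 18;  |P| = 18
Check the pairing map k ↦ (π_A(k), π_B(k)):
  0 ↦ (0,0)
  1 ↦ (1,0)
  2 ↦ (2,0)
  3 ↦ (0,1)
  4 ↦ (1,1)
  5 ↦ (2,1)
  6 ↦ (0,2)
  7 ↦ (1,2)
  8 ↦ (2,2)
  9 ↦ (0,3)
  10 ↦ (1,3)
  11 ↦ (2,3)
  12 ↦ (0,4)
  13 ↦ (1,4)
  14 ↦ (2,4)
  15 ↦ (0,5)
  16 ↦ (1,5)
  17 ↦ (2,5)
distinct pairs in image: 18 / 18 needed
  → bijection onto A×B; projections well-typed.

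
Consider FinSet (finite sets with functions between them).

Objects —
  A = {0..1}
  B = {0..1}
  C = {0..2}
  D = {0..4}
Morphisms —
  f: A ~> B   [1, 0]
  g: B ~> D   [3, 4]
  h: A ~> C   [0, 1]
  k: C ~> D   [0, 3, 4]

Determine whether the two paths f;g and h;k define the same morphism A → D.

Answer: DOES NOT COMMUTE

Derivation:
Along f;g (path 1):
  0 f~>1 g~>4
  1 f~>0 g~>3
  result₁ = [4, 3]
Along h;k (path 2):
  0 h~>0 k~>0
  1 h~>1 k~>3
  result₂ = [0, 3]
Equal? NO — does not commute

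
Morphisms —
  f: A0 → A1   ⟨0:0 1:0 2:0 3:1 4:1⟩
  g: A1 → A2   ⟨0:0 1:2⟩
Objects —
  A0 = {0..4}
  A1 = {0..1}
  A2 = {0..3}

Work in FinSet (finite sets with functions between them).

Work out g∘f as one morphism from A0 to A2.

  0 f→0 g→0
  1 f→0 g→0
  2 f→0 g→0
  3 f→1 g→2
  4 f→1 g→2
composite: ⟨0:0 1:0 2:0 3:2 4:2⟩

Answer: ⟨0:0 1:0 2:0 3:2 4:2⟩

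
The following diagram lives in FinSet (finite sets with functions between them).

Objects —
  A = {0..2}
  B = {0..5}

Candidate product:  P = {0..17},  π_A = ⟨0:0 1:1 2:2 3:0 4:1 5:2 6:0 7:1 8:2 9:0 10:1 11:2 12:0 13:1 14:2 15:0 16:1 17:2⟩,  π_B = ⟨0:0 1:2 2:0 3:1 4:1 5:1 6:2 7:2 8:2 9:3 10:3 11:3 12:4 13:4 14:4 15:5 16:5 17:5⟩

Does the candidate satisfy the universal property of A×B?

|A|·|B| = 3·6 = 18;  |P| = 18
Check the pairing map k ↦ (π_A(k), π_B(k)):
  0 : (0,0)
  1 : (1,2)
  2 : (2,0)
  3 : (0,1)
  4 : (1,1)
  5 : (2,1)
  6 : (0,2)
  7 : (1,2)  ✗ repeats pair of k=1
  8 : (2,2)
  9 : (0,3)
  10 : (1,3)
  11 : (2,3)
  12 : (0,4)
  13 : (1,4)
  14 : (2,4)
  15 : (0,5)
  16 : (1,5)
  17 : (2,5)
distinct pairs in image: 17 / 18 needed
  → (1,2) hit at k=1 and k=7

Answer: NOT A VALID PRODUCT — duplicate pair at indices 7,1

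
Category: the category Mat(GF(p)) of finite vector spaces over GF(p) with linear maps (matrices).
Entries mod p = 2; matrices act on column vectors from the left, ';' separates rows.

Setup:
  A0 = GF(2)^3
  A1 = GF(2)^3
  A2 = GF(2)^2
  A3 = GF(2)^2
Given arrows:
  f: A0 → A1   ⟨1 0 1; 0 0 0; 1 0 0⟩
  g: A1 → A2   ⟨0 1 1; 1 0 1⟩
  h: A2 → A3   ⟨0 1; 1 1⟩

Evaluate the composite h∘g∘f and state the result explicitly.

  e0=⟨1,0,0⟩ f→⟨1,0,1⟩ g→⟨1,0⟩ h→⟨0,1⟩
  e1=⟨0,1,0⟩ f→⟨0,0,0⟩ g→⟨0,0⟩ h→⟨0,0⟩
  e2=⟨0,0,1⟩ f→⟨1,0,0⟩ g→⟨0,1⟩ h→⟨1,1⟩
⟦path⟧: ⟨0 0 1; 1 0 1⟩

Answer: ⟨0 0 1; 1 0 1⟩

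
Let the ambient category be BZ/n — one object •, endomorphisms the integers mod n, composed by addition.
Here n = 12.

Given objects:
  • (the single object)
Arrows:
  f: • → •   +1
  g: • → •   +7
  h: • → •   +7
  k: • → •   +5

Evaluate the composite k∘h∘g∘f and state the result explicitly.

  0 +1≡1 +7≡8 +7≡3 +5≡8  (mod 12)
composite: +8

Answer: +8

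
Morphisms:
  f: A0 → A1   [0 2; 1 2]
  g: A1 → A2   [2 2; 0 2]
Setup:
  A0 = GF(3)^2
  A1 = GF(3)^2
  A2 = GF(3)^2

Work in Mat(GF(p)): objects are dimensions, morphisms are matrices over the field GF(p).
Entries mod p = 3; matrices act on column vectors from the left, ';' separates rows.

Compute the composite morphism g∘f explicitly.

  e0=(1,0) f→(0,1) g→(2,2)
  e1=(0,1) f→(2,2) g→(2,1)
result: [2 2; 2 1]

Answer: [2 2; 2 1]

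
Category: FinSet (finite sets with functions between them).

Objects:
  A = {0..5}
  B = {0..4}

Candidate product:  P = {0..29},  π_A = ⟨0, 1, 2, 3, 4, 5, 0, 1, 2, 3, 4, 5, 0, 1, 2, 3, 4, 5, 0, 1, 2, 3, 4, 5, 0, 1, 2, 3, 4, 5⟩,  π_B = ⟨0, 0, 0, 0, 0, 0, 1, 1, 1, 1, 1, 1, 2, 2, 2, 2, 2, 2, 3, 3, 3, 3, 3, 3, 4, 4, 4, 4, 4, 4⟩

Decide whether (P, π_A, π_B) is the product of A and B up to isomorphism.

Answer: VALID PRODUCT

Work:
|A|·|B| = 6·5 = 30;  |P| = 30
Check the pairing map k ↦ (π_A(k), π_B(k)):
  0 ↦ (0,0)
  1 ↦ (1,0)
  2 ↦ (2,0)
  3 ↦ (3,0)
  4 ↦ (4,0)
  5 ↦ (5,0)
  6 ↦ (0,1)
  7 ↦ (1,1)
  8 ↦ (2,1)
  9 ↦ (3,1)
  10 ↦ (4,1)
  11 ↦ (5,1)
  12 ↦ (0,2)
  13 ↦ (1,2)
  14 ↦ (2,2)
  15 ↦ (3,2)
  16 ↦ (4,2)
  17 ↦ (5,2)
  18 ↦ (0,3)
  19 ↦ (1,3)
  20 ↦ (2,3)
  21 ↦ (3,3)
  22 ↦ (4,3)
  23 ↦ (5,3)
  24 ↦ (0,4)
  25 ↦ (1,4)
  26 ↦ (2,4)
  27 ↦ (3,4)
  28 ↦ (4,4)
  29 ↦ (5,4)
distinct pairs in image: 30 / 30 needed
  → bijection onto A×B; projections well-typed.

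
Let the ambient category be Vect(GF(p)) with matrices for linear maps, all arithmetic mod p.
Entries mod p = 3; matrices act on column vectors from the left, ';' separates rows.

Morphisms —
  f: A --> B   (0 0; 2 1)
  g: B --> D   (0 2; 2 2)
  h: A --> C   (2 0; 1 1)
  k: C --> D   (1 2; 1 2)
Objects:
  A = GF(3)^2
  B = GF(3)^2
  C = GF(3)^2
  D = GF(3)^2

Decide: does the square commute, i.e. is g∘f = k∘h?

Answer: COMMUTES

Trace:
Along f;g (path 1):
  e0=(1,0) f-->(0,2) g-->(1,1)
  e1=(0,1) f-->(0,1) g-->(2,2)
  composite₁ = (1 2; 1 2)
Along h;k (path 2):
  e0=(1,0) h-->(2,1) k-->(1,1)
  e1=(0,1) h-->(0,1) k-->(2,2)
  composite₂ = (1 2; 1 2)
Equal? equal; square commutes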